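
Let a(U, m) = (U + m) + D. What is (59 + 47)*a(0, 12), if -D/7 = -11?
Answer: 9434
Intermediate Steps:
D = 77 (D = -7*(-11) = 77)
a(U, m) = 77 + U + m (a(U, m) = (U + m) + 77 = 77 + U + m)
(59 + 47)*a(0, 12) = (59 + 47)*(77 + 0 + 12) = 106*89 = 9434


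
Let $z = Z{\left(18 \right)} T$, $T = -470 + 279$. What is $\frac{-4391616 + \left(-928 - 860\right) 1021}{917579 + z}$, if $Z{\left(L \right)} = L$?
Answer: $- \frac{6217164}{914141} \approx -6.8011$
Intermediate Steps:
$T = -191$
$z = -3438$ ($z = 18 \left(-191\right) = -3438$)
$\frac{-4391616 + \left(-928 - 860\right) 1021}{917579 + z} = \frac{-4391616 + \left(-928 - 860\right) 1021}{917579 - 3438} = \frac{-4391616 - 1825548}{914141} = \left(-4391616 - 1825548\right) \frac{1}{914141} = \left(-6217164\right) \frac{1}{914141} = - \frac{6217164}{914141}$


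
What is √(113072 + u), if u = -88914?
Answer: √24158 ≈ 155.43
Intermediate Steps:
√(113072 + u) = √(113072 - 88914) = √24158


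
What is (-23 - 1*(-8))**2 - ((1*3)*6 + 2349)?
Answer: -2142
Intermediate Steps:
(-23 - 1*(-8))**2 - ((1*3)*6 + 2349) = (-23 + 8)**2 - (3*6 + 2349) = (-15)**2 - (18 + 2349) = 225 - 1*2367 = 225 - 2367 = -2142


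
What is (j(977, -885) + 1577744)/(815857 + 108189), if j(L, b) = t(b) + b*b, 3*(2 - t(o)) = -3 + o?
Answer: 2361267/924046 ≈ 2.5554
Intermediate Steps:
t(o) = 3 - o/3 (t(o) = 2 - (-3 + o)/3 = 2 + (1 - o/3) = 3 - o/3)
j(L, b) = 3 + b**2 - b/3 (j(L, b) = (3 - b/3) + b*b = (3 - b/3) + b**2 = 3 + b**2 - b/3)
(j(977, -885) + 1577744)/(815857 + 108189) = ((3 + (-885)**2 - 1/3*(-885)) + 1577744)/(815857 + 108189) = ((3 + 783225 + 295) + 1577744)/924046 = (783523 + 1577744)*(1/924046) = 2361267*(1/924046) = 2361267/924046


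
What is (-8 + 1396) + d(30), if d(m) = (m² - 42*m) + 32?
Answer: 1060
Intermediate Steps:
d(m) = 32 + m² - 42*m
(-8 + 1396) + d(30) = (-8 + 1396) + (32 + 30² - 42*30) = 1388 + (32 + 900 - 1260) = 1388 - 328 = 1060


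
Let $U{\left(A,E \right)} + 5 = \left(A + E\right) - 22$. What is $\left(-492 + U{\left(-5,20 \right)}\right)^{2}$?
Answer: $254016$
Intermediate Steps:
$U{\left(A,E \right)} = -27 + A + E$ ($U{\left(A,E \right)} = -5 - \left(22 - A - E\right) = -5 + \left(-22 + A + E\right) = -27 + A + E$)
$\left(-492 + U{\left(-5,20 \right)}\right)^{2} = \left(-492 - 12\right)^{2} = \left(-504\right)^{2} = 254016$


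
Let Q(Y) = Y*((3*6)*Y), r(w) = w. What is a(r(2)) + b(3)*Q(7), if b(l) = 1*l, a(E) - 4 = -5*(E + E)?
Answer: 2630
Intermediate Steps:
Q(Y) = 18*Y² (Q(Y) = Y*(18*Y) = 18*Y²)
a(E) = 4 - 10*E (a(E) = 4 - 5*(E + E) = 4 - 10*E)
b(l) = l
a(r(2)) + b(3)*Q(7) = (4 - 10*2) + 3*(18*7²) = (4 - 20) + 3*(18*49) = -16 + 3*882 = -16 + 2646 = 2630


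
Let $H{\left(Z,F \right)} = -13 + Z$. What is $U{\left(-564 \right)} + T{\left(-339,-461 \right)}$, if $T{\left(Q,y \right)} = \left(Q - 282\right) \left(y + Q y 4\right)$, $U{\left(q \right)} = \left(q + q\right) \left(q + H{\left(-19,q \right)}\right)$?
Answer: $-387238467$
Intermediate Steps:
$U{\left(q \right)} = 2 q \left(-32 + q\right)$ ($U{\left(q \right)} = \left(q + q\right) \left(q - 32\right) = 2 q \left(q - 32\right) = 2 q \left(-32 + q\right)$)
$T{\left(Q,y \right)} = \left(-282 + Q\right) \left(y + 4 Q y\right)$
$U{\left(-564 \right)} + T{\left(-339,-461 \right)} = 2 \left(-564\right) \left(-32 - 564\right) - 461 \left(-282 - -382053 + 4 \left(-339\right)^{2}\right) = 2 \left(-564\right) \left(-596\right) - 461 \left(-282 + 382053 + 4 \cdot 114921\right) = 672288 - 461 \left(-282 + 382053 + 459684\right) = 672288 - 387910755 = -387238467$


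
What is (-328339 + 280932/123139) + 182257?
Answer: -17988110466/123139 ≈ -1.4608e+5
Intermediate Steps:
(-328339 + 280932/123139) + 182257 = -40431055189/123139 + 182257 = -17988110466/123139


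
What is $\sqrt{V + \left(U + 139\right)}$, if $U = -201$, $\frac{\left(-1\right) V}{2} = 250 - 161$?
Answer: $4 i \sqrt{15} \approx 15.492 i$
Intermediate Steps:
$V = -178$ ($V = - 2 \left(250 - 161\right) = \left(-2\right) 89 = -178$)
$\sqrt{V + \left(U + 139\right)} = \sqrt{-178 + \left(-201 + 139\right)} = \sqrt{-178 - 62} = \sqrt{-240} = 4 i \sqrt{15}$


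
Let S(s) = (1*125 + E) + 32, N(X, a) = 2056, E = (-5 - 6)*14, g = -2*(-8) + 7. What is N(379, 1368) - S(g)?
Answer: 2053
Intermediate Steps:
g = 23 (g = 16 + 7 = 23)
E = -154 (E = -11*14 = -154)
S(s) = 3 (S(s) = (1*125 - 154) + 32 = (125 - 154) + 32 = -29 + 32 = 3)
N(379, 1368) - S(g) = 2056 - 1*3 = 2056 - 3 = 2053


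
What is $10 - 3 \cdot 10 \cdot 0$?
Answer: $10$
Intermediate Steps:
$10 - 3 \cdot 10 \cdot 0 = 10 - 0 = 10 + 0 = 10$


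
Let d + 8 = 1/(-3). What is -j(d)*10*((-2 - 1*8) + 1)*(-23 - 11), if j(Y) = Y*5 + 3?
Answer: 118320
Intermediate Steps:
d = -25/3 (d = -8 + 1/(-3) = -8 + 1*(-1/3) = -8 - 1/3 = -25/3 ≈ -8.3333)
j(Y) = 3 + 5*Y (j(Y) = 5*Y + 3 = 3 + 5*Y)
-j(d)*10*((-2 - 1*8) + 1)*(-23 - 11) = -(3 + 5*(-25/3))*10*((-2 - 1*8) + 1)*(-23 - 11) = -(3 - 125/3)*10*((-2 - 8) + 1)*(-34) = -(-116/3*10)*(-10 + 1)*(-34) = -(-1160)*(-9*(-34))/3 = -(-1160)*306/3 = -1*(-118320) = 118320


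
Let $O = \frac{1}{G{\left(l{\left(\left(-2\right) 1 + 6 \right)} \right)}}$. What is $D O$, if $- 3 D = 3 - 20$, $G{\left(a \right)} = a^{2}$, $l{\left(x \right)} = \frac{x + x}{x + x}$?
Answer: $\frac{17}{3} \approx 5.6667$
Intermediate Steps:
$l{\left(x \right)} = 1$ ($l{\left(x \right)} = \frac{2 x}{2 x} = 2 x \frac{1}{2 x} = 1$)
$O = 1$ ($O = \frac{1}{1^{2}} = 1^{-1} = 1$)
$D = \frac{17}{3}$ ($D = - \frac{3 - 20}{3} = \left(- \frac{1}{3}\right) \left(-17\right) = \frac{17}{3} \approx 5.6667$)
$D O = \frac{17}{3} \cdot 1 = \frac{17}{3}$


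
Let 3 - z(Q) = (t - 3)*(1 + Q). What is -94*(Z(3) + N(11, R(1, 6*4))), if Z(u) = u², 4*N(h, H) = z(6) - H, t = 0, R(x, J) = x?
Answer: -2773/2 ≈ -1386.5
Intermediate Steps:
z(Q) = 6 + 3*Q (z(Q) = 3 - (0 - 3)*(1 + Q) = 3 - (-3)*(1 + Q) = 3 - (-3 - 3*Q) = 3 + (3 + 3*Q) = 6 + 3*Q)
N(h, H) = 6 - H/4 (N(h, H) = ((6 + 3*6) - H)/4 = ((6 + 18) - H)/4 = (24 - H)/4 = 6 - H/4)
-94*(Z(3) + N(11, R(1, 6*4))) = -94*(3² + (6 - ¼*1)) = -94*(9 + (6 - ¼)) = -94*(9 + 23/4) = -94*59/4 = -2773/2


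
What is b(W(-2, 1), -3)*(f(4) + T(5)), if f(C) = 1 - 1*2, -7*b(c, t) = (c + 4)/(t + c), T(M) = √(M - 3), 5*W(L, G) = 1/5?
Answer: -101/518 + 101*√2/518 ≈ 0.080764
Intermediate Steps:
W(L, G) = 1/25 (W(L, G) = (⅕)/5 = (⅕)*(⅕) = 1/25)
T(M) = √(-3 + M)
b(c, t) = -(4 + c)/(7*(c + t)) (b(c, t) = -(c + 4)/(7*(t + c)) = -(4 + c)/(7*(c + t)))
f(C) = -1 (f(C) = 1 - 2 = -1)
b(W(-2, 1), -3)*(f(4) + T(5)) = ((-4 - 1*1/25)/(7*(1/25 - 3)))*(-1 + √(-3 + 5)) = ((-4 - 1/25)/(7*(-74/25)))*(-1 + √2) = ((⅐)*(-25/74)*(-101/25))*(-1 + √2) = 101*(-1 + √2)/518 = -101/518 + 101*√2/518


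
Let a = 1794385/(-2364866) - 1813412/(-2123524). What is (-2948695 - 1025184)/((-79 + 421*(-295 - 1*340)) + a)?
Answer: 4989055773729743534/335728109925145131 ≈ 14.860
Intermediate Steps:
a = 119514192513/1255462426946 (a = 1794385*(-1/2364866) - 1813412*(-1/2123524) = -1794385/2364866 + 453353/530881 = 119514192513/1255462426946 ≈ 0.095195)
(-2948695 - 1025184)/((-79 + 421*(-295 - 1*340)) + a) = (-2948695 - 1025184)/((-79 + 421*(-295 - 1*340)) + 119514192513/1255462426946) = -3973879/((-79 + 421*(-295 - 340)) + 119514192513/1255462426946) = -3973879/((-79 + 421*(-635)) + 119514192513/1255462426946) = -3973879/((-79 - 267335) + 119514192513/1255462426946) = -3973879/(-267414 + 119514192513/1255462426946) = -3973879/(-335728109925145131/1255462426946) = -3973879*(-1255462426946/335728109925145131) = 4989055773729743534/335728109925145131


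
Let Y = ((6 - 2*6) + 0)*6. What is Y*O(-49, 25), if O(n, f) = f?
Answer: -900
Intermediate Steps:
Y = -36 (Y = ((6 - 12) + 0)*6 = (-6 + 0)*6 = -6*6 = -36)
Y*O(-49, 25) = -36*25 = -900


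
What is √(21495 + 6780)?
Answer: 5*√1131 ≈ 168.15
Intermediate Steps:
√(21495 + 6780) = √28275 = 5*√1131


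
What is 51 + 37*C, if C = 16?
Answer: 643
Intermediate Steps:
51 + 37*C = 51 + 37*16 = 51 + 592 = 643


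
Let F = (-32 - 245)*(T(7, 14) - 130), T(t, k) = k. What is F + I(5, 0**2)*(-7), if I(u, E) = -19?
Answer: 32265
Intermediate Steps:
F = 32132 (F = (-32 - 245)*(14 - 130) = -277*(-116) = 32132)
F + I(5, 0**2)*(-7) = 32132 - 19*(-7) = 32132 + 133 = 32265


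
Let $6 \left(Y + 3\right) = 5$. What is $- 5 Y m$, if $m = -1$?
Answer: $- \frac{65}{6} \approx -10.833$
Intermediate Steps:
$Y = - \frac{13}{6}$ ($Y = -3 + \frac{1}{6} \cdot 5 = -3 + \frac{5}{6} = - \frac{13}{6} \approx -2.1667$)
$- 5 Y m = \left(-5\right) \left(- \frac{13}{6}\right) \left(-1\right) = \frac{65}{6} \left(-1\right) = - \frac{65}{6}$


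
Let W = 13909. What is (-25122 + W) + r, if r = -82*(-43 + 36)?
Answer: -10639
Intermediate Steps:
r = 574 (r = -82*(-7) = 574)
(-25122 + W) + r = (-25122 + 13909) + 574 = -11213 + 574 = -10639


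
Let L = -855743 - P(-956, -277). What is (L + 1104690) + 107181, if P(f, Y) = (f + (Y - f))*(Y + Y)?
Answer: 202670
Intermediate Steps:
P(f, Y) = 2*Y² (P(f, Y) = Y*(2*Y) = 2*Y²)
L = -1009201 (L = -855743 - 2*(-277)² = -855743 - 2*76729 = -855743 - 1*153458 = -855743 - 153458 = -1009201)
(L + 1104690) + 107181 = (-1009201 + 1104690) + 107181 = 95489 + 107181 = 202670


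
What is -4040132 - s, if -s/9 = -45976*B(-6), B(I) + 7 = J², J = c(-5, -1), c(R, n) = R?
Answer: -11488244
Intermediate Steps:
J = -5
B(I) = 18 (B(I) = -7 + (-5)² = -7 + 25 = 18)
s = 7448112 (s = -(-413784)*18 = -9*(-827568) = 7448112)
-4040132 - s = -4040132 - 1*7448112 = -4040132 - 7448112 = -11488244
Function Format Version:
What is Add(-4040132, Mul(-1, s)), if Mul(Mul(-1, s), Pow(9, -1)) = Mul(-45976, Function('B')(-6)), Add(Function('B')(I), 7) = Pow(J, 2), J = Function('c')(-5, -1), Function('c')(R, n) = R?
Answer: -11488244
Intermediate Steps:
J = -5
Function('B')(I) = 18 (Function('B')(I) = Add(-7, Pow(-5, 2)) = Add(-7, 25) = 18)
s = 7448112 (s = Mul(-9, Mul(-45976, 18)) = Mul(-9, -827568) = 7448112)
Add(-4040132, Mul(-1, s)) = Add(-4040132, Mul(-1, 7448112)) = Add(-4040132, -7448112) = -11488244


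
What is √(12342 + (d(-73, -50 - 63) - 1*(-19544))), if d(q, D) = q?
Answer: √31813 ≈ 178.36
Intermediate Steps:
√(12342 + (d(-73, -50 - 63) - 1*(-19544))) = √(12342 + (-73 - 1*(-19544))) = √(12342 + (-73 + 19544)) = √(12342 + 19471) = √31813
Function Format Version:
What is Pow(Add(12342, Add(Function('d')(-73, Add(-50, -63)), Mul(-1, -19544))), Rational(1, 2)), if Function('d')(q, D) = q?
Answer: Pow(31813, Rational(1, 2)) ≈ 178.36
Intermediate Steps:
Pow(Add(12342, Add(Function('d')(-73, Add(-50, -63)), Mul(-1, -19544))), Rational(1, 2)) = Pow(Add(12342, Add(-73, Mul(-1, -19544))), Rational(1, 2)) = Pow(Add(12342, Add(-73, 19544)), Rational(1, 2)) = Pow(Add(12342, 19471), Rational(1, 2)) = Pow(31813, Rational(1, 2))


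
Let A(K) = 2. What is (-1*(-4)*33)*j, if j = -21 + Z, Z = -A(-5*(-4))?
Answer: -3036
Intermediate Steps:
Z = -2 (Z = -1*2 = -2)
j = -23 (j = -21 - 2 = -23)
(-1*(-4)*33)*j = (-1*(-4)*33)*(-23) = (4*33)*(-23) = 132*(-23) = -3036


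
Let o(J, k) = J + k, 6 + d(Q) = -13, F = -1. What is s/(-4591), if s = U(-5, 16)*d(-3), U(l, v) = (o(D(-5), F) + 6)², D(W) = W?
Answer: 0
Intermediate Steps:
d(Q) = -19 (d(Q) = -6 - 13 = -19)
U(l, v) = 0 (U(l, v) = ((-5 - 1) + 6)² = (-6 + 6)² = 0² = 0)
s = 0 (s = 0*(-19) = 0)
s/(-4591) = 0/(-4591) = 0*(-1/4591) = 0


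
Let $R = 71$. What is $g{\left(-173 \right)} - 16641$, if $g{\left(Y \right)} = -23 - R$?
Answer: $-16735$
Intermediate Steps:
$g{\left(Y \right)} = -94$ ($g{\left(Y \right)} = -23 - 71 = -94$)
$g{\left(-173 \right)} - 16641 = -94 - 16641 = -16735$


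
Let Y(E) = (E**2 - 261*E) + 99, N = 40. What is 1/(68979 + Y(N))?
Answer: 1/60238 ≈ 1.6601e-5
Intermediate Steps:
Y(E) = 99 + E**2 - 261*E
1/(68979 + Y(N)) = 1/(68979 + (99 + 40**2 - 261*40)) = 1/(68979 + (99 + 1600 - 10440)) = 1/(68979 - 8741) = 1/60238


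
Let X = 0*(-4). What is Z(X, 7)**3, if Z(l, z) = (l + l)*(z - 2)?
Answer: 0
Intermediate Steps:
X = 0
Z(l, z) = 2*l*(-2 + z) (Z(l, z) = (2*l)*(-2 + z) = 2*l*(-2 + z))
Z(X, 7)**3 = (2*0*(-2 + 7))**3 = (2*0*5)**3 = 0**3 = 0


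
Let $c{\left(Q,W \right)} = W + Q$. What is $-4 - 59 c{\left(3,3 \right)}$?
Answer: $-358$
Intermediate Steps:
$c{\left(Q,W \right)} = Q + W$
$-4 - 59 c{\left(3,3 \right)} = -4 - 59 \left(3 + 3\right) = -4 - 354 = -358$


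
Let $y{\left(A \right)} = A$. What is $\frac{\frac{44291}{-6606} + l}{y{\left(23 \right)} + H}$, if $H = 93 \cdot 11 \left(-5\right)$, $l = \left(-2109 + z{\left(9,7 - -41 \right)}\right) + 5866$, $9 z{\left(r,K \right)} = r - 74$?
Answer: $- \frac{8242247}{11212584} \approx -0.73509$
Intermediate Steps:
$z{\left(r,K \right)} = - \frac{74}{9} + \frac{r}{9}$ ($z{\left(r,K \right)} = \frac{r - 74}{9} = \frac{-74 + r}{9} = - \frac{74}{9} + \frac{r}{9}$)
$l = \frac{33748}{9}$ ($l = \left(-2109 + \left(- \frac{74}{9} + \frac{1}{9} \cdot 9\right)\right) + 5866 = \left(-2109 + \left(- \frac{74}{9} + 1\right)\right) + 5866 = \left(-2109 - \frac{65}{9}\right) + 5866 = - \frac{19046}{9} + 5866 = \frac{33748}{9} \approx 3749.8$)
$H = -5115$ ($H = 93 \left(-55\right) = -5115$)
$\frac{\frac{44291}{-6606} + l}{y{\left(23 \right)} + H} = \frac{\frac{44291}{-6606} + \frac{33748}{9}}{23 - 5115} = \frac{44291 \left(- \frac{1}{6606}\right) + \frac{33748}{9}}{-5092} = \left(- \frac{44291}{6606} + \frac{33748}{9}\right) \left(- \frac{1}{5092}\right) = \frac{8242247}{2202} \left(- \frac{1}{5092}\right) = - \frac{8242247}{11212584}$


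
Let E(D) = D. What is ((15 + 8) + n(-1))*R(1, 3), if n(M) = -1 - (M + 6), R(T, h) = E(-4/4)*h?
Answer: -51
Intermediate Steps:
R(T, h) = -h (R(T, h) = (-4/4)*h = (-4*¼)*h = -h)
n(M) = -7 - M (n(M) = -1 - (6 + M) = -1 + (-6 - M) = -7 - M)
((15 + 8) + n(-1))*R(1, 3) = ((15 + 8) + (-7 - 1*(-1)))*(-1*3) = (23 + (-7 + 1))*(-3) = (23 - 6)*(-3) = 17*(-3) = -51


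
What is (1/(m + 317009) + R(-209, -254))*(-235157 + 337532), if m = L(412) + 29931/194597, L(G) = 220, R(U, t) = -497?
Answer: -348993248040607625/6859093516 ≈ -5.0880e+7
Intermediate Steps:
m = 42841271/194597 (m = 220 + 29931/194597 = 42841271/194597 ≈ 220.15)
(1/(m + 317009) + R(-209, -254))*(-235157 + 337532) = (1/(42841271/194597 + 317009) - 497)*(-235157 + 337532) = (1/(61731841644/194597) - 497)*102375 = (194597/61731841644 - 497)*102375 = -30680725102471/61731841644*102375 = -348993248040607625/6859093516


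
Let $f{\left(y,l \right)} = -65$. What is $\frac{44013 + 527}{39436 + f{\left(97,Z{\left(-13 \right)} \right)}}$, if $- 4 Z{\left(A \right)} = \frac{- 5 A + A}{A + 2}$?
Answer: $\frac{44540}{39371} \approx 1.1313$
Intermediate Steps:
$Z{\left(A \right)} = \frac{A}{2 + A}$ ($Z{\left(A \right)} = - \frac{\left(- 5 A + A\right) \frac{1}{A + 2}}{4} = - \frac{- 4 A \frac{1}{2 + A}}{4} = - \frac{\left(-4\right) A \frac{1}{2 + A}}{4} = \frac{A}{2 + A}$)
$\frac{44013 + 527}{39436 + f{\left(97,Z{\left(-13 \right)} \right)}} = \frac{44013 + 527}{39436 - 65} = \frac{44540}{39371}$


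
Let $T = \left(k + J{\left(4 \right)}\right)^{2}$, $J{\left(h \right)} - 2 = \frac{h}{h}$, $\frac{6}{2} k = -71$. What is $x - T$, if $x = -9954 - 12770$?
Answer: $- \frac{208360}{9} \approx -23151.0$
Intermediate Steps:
$k = - \frac{71}{3}$ ($k = \frac{1}{3} \left(-71\right) = - \frac{71}{3} \approx -23.667$)
$J{\left(h \right)} = 3$ ($J{\left(h \right)} = 2 + \frac{h}{h} = 2 + 1 = 3$)
$T = \frac{3844}{9}$ ($T = \left(- \frac{71}{3} + 3\right)^{2} = \left(- \frac{62}{3}\right)^{2} = \frac{3844}{9} \approx 427.11$)
$x = -22724$ ($x = -9954 - 12770 = -22724$)
$x - T = -22724 - \frac{3844}{9} = - \frac{208360}{9}$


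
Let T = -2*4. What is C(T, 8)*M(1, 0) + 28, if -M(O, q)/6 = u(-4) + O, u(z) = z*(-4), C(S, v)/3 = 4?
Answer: -1196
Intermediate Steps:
T = -8
C(S, v) = 12 (C(S, v) = 3*4 = 12)
u(z) = -4*z
M(O, q) = -96 - 6*O (M(O, q) = -6*(-4*(-4) + O) = -6*(16 + O) = -96 - 6*O)
C(T, 8)*M(1, 0) + 28 = 12*(-96 - 6*1) + 28 = 12*(-96 - 6) + 28 = 12*(-102) + 28 = -1224 + 28 = -1196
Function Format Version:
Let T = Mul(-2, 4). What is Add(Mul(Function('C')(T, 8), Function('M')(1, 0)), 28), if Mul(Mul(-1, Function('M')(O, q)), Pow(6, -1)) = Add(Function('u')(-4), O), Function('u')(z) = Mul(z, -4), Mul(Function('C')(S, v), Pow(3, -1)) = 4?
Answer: -1196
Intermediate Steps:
T = -8
Function('C')(S, v) = 12 (Function('C')(S, v) = Mul(3, 4) = 12)
Function('u')(z) = Mul(-4, z)
Function('M')(O, q) = Add(-96, Mul(-6, O)) (Function('M')(O, q) = Mul(-6, Add(Mul(-4, -4), O)) = Mul(-6, Add(16, O)) = Add(-96, Mul(-6, O)))
Add(Mul(Function('C')(T, 8), Function('M')(1, 0)), 28) = Add(Mul(12, Add(-96, Mul(-6, 1))), 28) = Add(Mul(12, Add(-96, -6)), 28) = Add(Mul(12, -102), 28) = Add(-1224, 28) = -1196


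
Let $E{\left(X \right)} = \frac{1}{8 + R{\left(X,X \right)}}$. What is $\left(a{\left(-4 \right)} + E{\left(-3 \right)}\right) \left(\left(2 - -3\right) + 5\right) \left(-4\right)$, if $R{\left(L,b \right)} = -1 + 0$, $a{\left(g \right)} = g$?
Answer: $\frac{1080}{7} \approx 154.29$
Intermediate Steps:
$R{\left(L,b \right)} = -1$
$E{\left(X \right)} = \frac{1}{7}$ ($E{\left(X \right)} = \frac{1}{8 - 1} = \frac{1}{7}$)
$\left(a{\left(-4 \right)} + E{\left(-3 \right)}\right) \left(\left(2 - -3\right) + 5\right) \left(-4\right) = \left(-4 + \frac{1}{7}\right) \left(\left(2 - -3\right) + 5\right) \left(-4\right) = - \frac{27 \left(\left(2 + 3\right) + 5\right) \left(-4\right)}{7} = - \frac{27 \left(5 + 5\right) \left(-4\right)}{7} = - \frac{27 \cdot 10 \left(-4\right)}{7} = \left(- \frac{27}{7}\right) \left(-40\right) = \frac{1080}{7}$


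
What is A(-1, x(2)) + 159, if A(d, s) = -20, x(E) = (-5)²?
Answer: 139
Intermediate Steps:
x(E) = 25
A(-1, x(2)) + 159 = -20 + 159 = 139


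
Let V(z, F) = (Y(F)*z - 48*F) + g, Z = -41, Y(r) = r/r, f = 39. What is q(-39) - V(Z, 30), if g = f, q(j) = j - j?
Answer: 1442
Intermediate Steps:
q(j) = 0
g = 39
Y(r) = 1
V(z, F) = 39 + z - 48*F (V(z, F) = (1*z - 48*F) + 39 = (z - 48*F) + 39 = 39 + z - 48*F)
q(-39) - V(Z, 30) = 0 - (39 - 41 - 48*30) = 0 - (39 - 41 - 1440) = 0 - 1*(-1442) = 0 + 1442 = 1442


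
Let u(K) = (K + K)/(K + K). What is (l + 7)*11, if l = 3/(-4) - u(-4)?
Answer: 231/4 ≈ 57.750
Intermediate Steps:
u(K) = 1 (u(K) = (2*K)/((2*K)) = (2*K)*(1/(2*K)) = 1)
l = -7/4 (l = 3/(-4) - 1*1 = 3*(-1/4) - 1 = -3/4 - 1 = -7/4 ≈ -1.7500)
(l + 7)*11 = (-7/4 + 7)*11 = (21/4)*11 = 231/4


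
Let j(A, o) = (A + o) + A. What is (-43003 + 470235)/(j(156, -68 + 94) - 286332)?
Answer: -213616/142997 ≈ -1.4938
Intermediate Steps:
j(A, o) = o + 2*A
(-43003 + 470235)/(j(156, -68 + 94) - 286332) = (-43003 + 470235)/(((-68 + 94) + 2*156) - 286332) = 427232/((26 + 312) - 286332) = 427232/(338 - 286332) = 427232/(-285994) = 427232*(-1/285994) = -213616/142997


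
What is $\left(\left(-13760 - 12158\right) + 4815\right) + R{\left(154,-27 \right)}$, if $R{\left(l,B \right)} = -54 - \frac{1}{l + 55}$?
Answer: $- \frac{4421814}{209} \approx -21157.0$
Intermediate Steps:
$R{\left(l,B \right)} = -54 - \frac{1}{55 + l}$
$\left(\left(-13760 - 12158\right) + 4815\right) + R{\left(154,-27 \right)} = \left(\left(-13760 - 12158\right) + 4815\right) + \frac{-2971 - 8316}{55 + 154} = \left(-25918 + 4815\right) + \frac{-2971 - 8316}{209} = -21103 + \frac{1}{209} \left(-11287\right) = -21103 - \frac{11287}{209} = - \frac{4421814}{209}$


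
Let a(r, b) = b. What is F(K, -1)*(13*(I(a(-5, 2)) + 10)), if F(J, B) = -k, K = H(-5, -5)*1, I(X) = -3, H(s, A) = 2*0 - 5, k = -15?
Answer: 1365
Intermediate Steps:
H(s, A) = -5 (H(s, A) = 0 - 5 = -5)
K = -5 (K = -5*1 = -5)
F(J, B) = 15 (F(J, B) = -1*(-15) = 15)
F(K, -1)*(13*(I(a(-5, 2)) + 10)) = 15*(13*(-3 + 10)) = 15*(13*7) = 15*91 = 1365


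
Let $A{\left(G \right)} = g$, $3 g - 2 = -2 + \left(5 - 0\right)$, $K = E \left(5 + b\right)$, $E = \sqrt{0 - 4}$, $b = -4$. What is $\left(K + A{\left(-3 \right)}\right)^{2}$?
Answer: $- \frac{11}{9} + \frac{20 i}{3} \approx -1.2222 + 6.6667 i$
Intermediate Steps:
$E = 2 i$ ($E = \sqrt{-4} = 2 i \approx 2.0 i$)
$K = 2 i$ ($K = 2 i \left(5 - 4\right) = 2 i 1 = 2 i \approx 2.0 i$)
$g = \frac{5}{3}$ ($g = \frac{2}{3} + \frac{-2 + \left(5 - 0\right)}{3} = \frac{2}{3} + \frac{-2 + \left(5 + 0\right)}{3} = \frac{2}{3} + \frac{-2 + 5}{3} = \frac{2}{3} + \frac{1}{3} \cdot 3 = \frac{2}{3} + 1 = \frac{5}{3} \approx 1.6667$)
$A{\left(G \right)} = \frac{5}{3}$
$\left(K + A{\left(-3 \right)}\right)^{2} = \left(2 i + \frac{5}{3}\right)^{2} = \left(\frac{5}{3} + 2 i\right)^{2}$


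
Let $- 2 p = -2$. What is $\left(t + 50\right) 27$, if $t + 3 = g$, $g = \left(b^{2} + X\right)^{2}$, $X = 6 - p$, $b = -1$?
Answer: $2241$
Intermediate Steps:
$p = 1$ ($p = \left(- \frac{1}{2}\right) \left(-2\right) = 1$)
$X = 5$ ($X = 6 - 1 = 5$)
$g = 36$ ($g = \left(\left(-1\right)^{2} + 5\right)^{2} = \left(1 + 5\right)^{2} = 6^{2} = 36$)
$t = 33$ ($t = -3 + 36 = 33$)
$\left(t + 50\right) 27 = \left(33 + 50\right) 27 = 83 \cdot 27 = 2241$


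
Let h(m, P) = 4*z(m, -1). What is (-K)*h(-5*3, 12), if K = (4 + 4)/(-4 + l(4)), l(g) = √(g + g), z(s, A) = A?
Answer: -16 - 8*√2 ≈ -27.314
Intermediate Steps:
l(g) = √2*√g (l(g) = √(2*g) = √2*√g)
K = 8/(-4 + 2*√2) (K = (4 + 4)/(-4 + √2*√4) = 8/(-4 + √2*2) = 8/(-4 + 2*√2) ≈ -6.8284)
h(m, P) = -4 (h(m, P) = 4*(-1) = -4)
(-K)*h(-5*3, 12) = -(-4 - 2*√2)*(-4) = (4 + 2*√2)*(-4) = -16 - 8*√2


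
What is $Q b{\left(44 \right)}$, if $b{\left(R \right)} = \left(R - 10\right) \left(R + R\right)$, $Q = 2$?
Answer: $5984$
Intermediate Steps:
$b{\left(R \right)} = 2 R \left(-10 + R\right)$ ($b{\left(R \right)} = \left(-10 + R\right) 2 R = 2 R \left(-10 + R\right)$)
$Q b{\left(44 \right)} = 2 \cdot 2 \cdot 44 \left(-10 + 44\right) = 2 \cdot 2 \cdot 44 \cdot 34 = 2 \cdot 2992 = 5984$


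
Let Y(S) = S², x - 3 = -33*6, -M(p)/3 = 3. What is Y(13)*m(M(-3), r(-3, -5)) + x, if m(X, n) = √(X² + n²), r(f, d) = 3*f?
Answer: -195 + 1521*√2 ≈ 1956.0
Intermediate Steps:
M(p) = -9 (M(p) = -3*3 = -9)
x = -195 (x = 3 - 33*6 = 3 - 198 = -195)
Y(13)*m(M(-3), r(-3, -5)) + x = 13²*√((-9)² + (3*(-3))²) - 195 = 169*√(81 + (-9)²) - 195 = 169*√(81 + 81) - 195 = 169*√162 - 195 = 169*(9*√2) - 195 = 1521*√2 - 195 = -195 + 1521*√2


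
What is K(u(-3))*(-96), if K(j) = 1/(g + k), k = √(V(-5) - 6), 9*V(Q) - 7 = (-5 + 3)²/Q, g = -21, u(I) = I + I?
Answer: 22680/5021 + 72*I*√1195/5021 ≈ 4.517 + 0.49571*I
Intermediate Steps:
u(I) = 2*I
V(Q) = 7/9 + 4/(9*Q) (V(Q) = 7/9 + ((-5 + 3)²/Q)/9 = 7/9 + ((-2)²/Q)/9 = 7/9 + (4/Q)/9 = 7/9 + 4/(9*Q))
k = I*√1195/15 (k = √((⅑)*(4 + 7*(-5))/(-5) - 6) = √((⅑)*(-⅕)*(4 - 35) - 6) = √((⅑)*(-⅕)*(-31) - 6) = √(31/45 - 6) = √(-239/45) = I*√1195/15 ≈ 2.3046*I)
K(j) = 1/(-21 + I*√1195/15)
K(u(-3))*(-96) = (-945/20084 - 3*I*√1195/20084)*(-96) = 22680/5021 + 72*I*√1195/5021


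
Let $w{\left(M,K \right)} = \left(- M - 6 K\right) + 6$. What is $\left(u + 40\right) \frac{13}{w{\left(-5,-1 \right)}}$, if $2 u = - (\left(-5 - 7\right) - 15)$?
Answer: $\frac{1391}{34} \approx 40.912$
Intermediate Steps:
$w{\left(M,K \right)} = 6 - M - 6 K$
$u = \frac{27}{2}$ ($u = \frac{\left(-1\right) \left(\left(-5 - 7\right) - 15\right)}{2} = \frac{\left(-1\right) \left(-12 - 15\right)}{2} = \frac{\left(-1\right) \left(-27\right)}{2} = \frac{1}{2} \cdot 27 = \frac{27}{2} \approx 13.5$)
$\left(u + 40\right) \frac{13}{w{\left(-5,-1 \right)}} = \left(\frac{27}{2} + 40\right) \frac{13}{6 - -5 - -6} = \frac{107 \frac{13}{6 + 5 + 6}}{2} = \frac{107 \cdot \frac{13}{17}}{2} = \frac{107 \cdot 13 \cdot \frac{1}{17}}{2} = \frac{107}{2} \cdot \frac{13}{17} = \frac{1391}{34}$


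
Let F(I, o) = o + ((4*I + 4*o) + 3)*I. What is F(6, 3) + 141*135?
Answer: 19272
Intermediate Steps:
F(I, o) = o + I*(3 + 4*I + 4*o) (F(I, o) = o + (3 + 4*I + 4*o)*I = o + I*(3 + 4*I + 4*o))
F(6, 3) + 141*135 = (3 + 3*6 + 4*6² + 4*6*3) + 141*135 = (3 + 18 + 4*36 + 72) + 19035 = (3 + 18 + 144 + 72) + 19035 = 237 + 19035 = 19272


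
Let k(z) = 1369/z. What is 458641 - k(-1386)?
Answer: 635677795/1386 ≈ 4.5864e+5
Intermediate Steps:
458641 - k(-1386) = 458641 - 1369/(-1386) = 458641 - 1369*(-1)/1386 = 458641 - 1*(-1369/1386) = 458641 + 1369/1386 = 635677795/1386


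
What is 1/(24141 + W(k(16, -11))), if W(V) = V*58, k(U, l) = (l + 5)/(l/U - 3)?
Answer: 59/1429887 ≈ 4.1262e-5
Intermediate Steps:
k(U, l) = (5 + l)/(-3 + l/U)
W(V) = 58*V
1/(24141 + W(k(16, -11))) = 1/(24141 + 58*(16*(5 - 11)/(-11 - 3*16))) = 1/(24141 + 58*(16*(-6)/(-11 - 48))) = 1/(24141 + 58*(16*(-6)/(-59))) = 1/(24141 + 58*(16*(-1/59)*(-6))) = 1/(24141 + 58*(96/59)) = 1/(24141 + 5568/59) = 1/(1429887/59) = 59/1429887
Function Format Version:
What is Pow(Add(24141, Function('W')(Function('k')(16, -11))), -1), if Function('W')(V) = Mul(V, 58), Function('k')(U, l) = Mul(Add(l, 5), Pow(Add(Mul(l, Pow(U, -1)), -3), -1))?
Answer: Rational(59, 1429887) ≈ 4.1262e-5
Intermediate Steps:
Function('k')(U, l) = Mul(Pow(Add(-3, Mul(l, Pow(U, -1))), -1), Add(5, l)) (Function('k')(U, l) = Mul(Add(5, l), Pow(Add(-3, Mul(l, Pow(U, -1))), -1)) = Mul(Pow(Add(-3, Mul(l, Pow(U, -1))), -1), Add(5, l)))
Function('W')(V) = Mul(58, V)
Pow(Add(24141, Function('W')(Function('k')(16, -11))), -1) = Pow(Add(24141, Mul(58, Mul(16, Pow(Add(-11, Mul(-3, 16)), -1), Add(5, -11)))), -1) = Pow(Add(24141, Mul(58, Mul(16, Pow(Add(-11, -48), -1), -6))), -1) = Pow(Add(24141, Mul(58, Mul(16, Pow(-59, -1), -6))), -1) = Pow(Add(24141, Mul(58, Mul(16, Rational(-1, 59), -6))), -1) = Pow(Add(24141, Mul(58, Rational(96, 59))), -1) = Pow(Add(24141, Rational(5568, 59)), -1) = Pow(Rational(1429887, 59), -1) = Rational(59, 1429887)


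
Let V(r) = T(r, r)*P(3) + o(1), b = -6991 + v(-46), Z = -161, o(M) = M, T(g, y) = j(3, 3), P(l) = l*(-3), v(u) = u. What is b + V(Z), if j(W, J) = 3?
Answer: -7063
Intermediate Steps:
P(l) = -3*l
T(g, y) = 3
b = -7037 (b = -6991 - 46 = -7037)
V(r) = -26 (V(r) = 3*(-3*3) + 1 = 3*(-9) + 1 = -27 + 1 = -26)
b + V(Z) = -7037 - 26 = -7063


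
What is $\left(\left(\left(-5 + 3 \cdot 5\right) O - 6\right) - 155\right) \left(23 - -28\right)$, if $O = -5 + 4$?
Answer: $-8721$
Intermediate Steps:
$O = -1$
$\left(\left(\left(-5 + 3 \cdot 5\right) O - 6\right) - 155\right) \left(23 - -28\right) = \left(\left(\left(-5 + 3 \cdot 5\right) \left(-1\right) - 6\right) - 155\right) \left(23 - -28\right) = \left(\left(\left(-5 + 15\right) \left(-1\right) - 6\right) - 155\right) \left(23 + 28\right) = \left(\left(10 \left(-1\right) - 6\right) - 155\right) 51 = \left(\left(-10 - 6\right) - 155\right) 51 = \left(-16 - 155\right) 51 = \left(-171\right) 51 = -8721$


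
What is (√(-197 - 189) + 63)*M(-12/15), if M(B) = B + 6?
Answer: 1638/5 + 26*I*√386/5 ≈ 327.6 + 102.16*I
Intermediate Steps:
M(B) = 6 + B
(√(-197 - 189) + 63)*M(-12/15) = (√(-197 - 189) + 63)*(6 - 12/15) = (√(-386) + 63)*(6 - 12*1/15) = (I*√386 + 63)*(6 - ⅘) = (63 + I*√386)*(26/5) = 1638/5 + 26*I*√386/5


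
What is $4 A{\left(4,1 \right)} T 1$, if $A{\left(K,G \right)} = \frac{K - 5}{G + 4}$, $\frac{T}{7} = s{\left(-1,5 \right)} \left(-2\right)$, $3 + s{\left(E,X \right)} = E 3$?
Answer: $- \frac{336}{5} \approx -67.2$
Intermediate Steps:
$s{\left(E,X \right)} = -3 + 3 E$ ($s{\left(E,X \right)} = -3 + E 3 = -3 + 3 E$)
$T = 84$ ($T = 7 \left(-3 + 3 \left(-1\right)\right) \left(-2\right) = 7 \left(-3 - 3\right) \left(-2\right) = 7 \left(\left(-6\right) \left(-2\right)\right) = 7 \cdot 12 = 84$)
$A{\left(K,G \right)} = \frac{-5 + K}{4 + G}$
$4 A{\left(4,1 \right)} T 1 = 4 \frac{-5 + 4}{4 + 1} \cdot 84 \cdot 1 = 4 \cdot \frac{1}{5} \left(-1\right) 84 \cdot 1 = 4 \left(- \frac{1}{5}\right) 84 \cdot 1 = 4 \left(\left(- \frac{84}{5}\right) 1\right) = 4 \left(- \frac{84}{5}\right) = - \frac{336}{5}$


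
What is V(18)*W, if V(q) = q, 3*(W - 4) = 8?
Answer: 120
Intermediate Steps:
W = 20/3 (W = 4 + (⅓)*8 = 4 + 8/3 = 20/3 ≈ 6.6667)
V(18)*W = 18*(20/3) = 120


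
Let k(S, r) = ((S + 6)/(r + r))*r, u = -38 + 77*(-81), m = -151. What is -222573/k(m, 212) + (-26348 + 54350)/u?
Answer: 557846172/181975 ≈ 3065.5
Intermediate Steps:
u = -6275 (u = -38 - 6237 = -6275)
k(S, r) = 3 + S/2 (k(S, r) = ((6 + S)/((2*r)))*r = ((6 + S)*(1/(2*r)))*r = ((6 + S)/(2*r))*r = 3 + S/2)
-222573/k(m, 212) + (-26348 + 54350)/u = -222573/(3 + (½)*(-151)) + (-26348 + 54350)/(-6275) = -222573/(3 - 151/2) + 28002*(-1/6275) = -222573/(-145/2) - 28002/6275 = -222573*(-2/145) - 28002/6275 = 445146/145 - 28002/6275 = 557846172/181975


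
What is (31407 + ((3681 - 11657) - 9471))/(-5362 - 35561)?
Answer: -13960/40923 ≈ -0.34113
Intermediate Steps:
(31407 + ((3681 - 11657) - 9471))/(-5362 - 35561) = (31407 + (-7976 - 9471))/(-40923) = (31407 - 17447)*(-1/40923) = 13960*(-1/40923) = -13960/40923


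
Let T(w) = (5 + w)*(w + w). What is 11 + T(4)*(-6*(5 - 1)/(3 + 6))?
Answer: -181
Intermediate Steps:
T(w) = 2*w*(5 + w) (T(w) = (5 + w)*(2*w) = 2*w*(5 + w))
11 + T(4)*(-6*(5 - 1)/(3 + 6)) = 11 + (2*4*(5 + 4))*(-6*(5 - 1)/(3 + 6)) = 11 + (2*4*9)*(-6/(9/4)) = 11 + 72*(-6/(9*(¼))) = 11 + 72*(-6/9/4) = 11 + 72*(-6*4/9) = 11 + 72*(-8/3) = 11 - 192 = -181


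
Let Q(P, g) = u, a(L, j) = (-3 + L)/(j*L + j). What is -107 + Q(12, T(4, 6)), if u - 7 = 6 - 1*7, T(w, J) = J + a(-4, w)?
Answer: -101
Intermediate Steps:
a(L, j) = (-3 + L)/(j + L*j) (a(L, j) = (-3 + L)/(L*j + j) = (-3 + L)/(j + L*j))
T(w, J) = J + 7/(3*w) (T(w, J) = J + (-3 - 4)/(w*(1 - 4)) = J - 7/(w*(-3)) = J - ⅓*(-7)/w = J + 7/(3*w))
u = 6 (u = 7 + (6 - 1*7) = 7 + (6 - 7) = 7 - 1 = 6)
Q(P, g) = 6
-107 + Q(12, T(4, 6)) = -107 + 6 = -101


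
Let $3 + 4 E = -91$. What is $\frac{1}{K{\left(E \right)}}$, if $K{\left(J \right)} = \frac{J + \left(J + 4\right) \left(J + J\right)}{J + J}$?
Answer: $- \frac{1}{19} \approx -0.052632$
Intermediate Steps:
$E = - \frac{47}{2}$ ($E = - \frac{3}{4} + \frac{1}{4} \left(-91\right) = - \frac{3}{4} - \frac{91}{4} = - \frac{47}{2} \approx -23.5$)
$K{\left(J \right)} = \frac{J + 2 J \left(4 + J\right)}{2 J}$ ($K{\left(J \right)} = \frac{J + \left(4 + J\right) 2 J}{2 J} = \left(J + 2 J \left(4 + J\right)\right) \frac{1}{2 J} = \frac{J + 2 J \left(4 + J\right)}{2 J}$)
$\frac{1}{K{\left(E \right)}} = \frac{1}{\frac{9}{2} - \frac{47}{2}} = \frac{1}{-19} = - \frac{1}{19}$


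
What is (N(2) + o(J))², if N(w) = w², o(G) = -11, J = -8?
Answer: 49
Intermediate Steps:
(N(2) + o(J))² = (2² - 11)² = (4 - 11)² = (-7)² = 49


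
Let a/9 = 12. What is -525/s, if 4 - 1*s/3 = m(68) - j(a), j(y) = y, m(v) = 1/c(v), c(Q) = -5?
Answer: -875/561 ≈ -1.5597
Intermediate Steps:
a = 108 (a = 9*12 = 108)
m(v) = -1/5 (m(v) = 1/(-5) = -1/5)
s = 1683/5 (s = 12 - 3*(-1/5 - 1*108) = 12 - 3*(-1/5 - 108) = 12 - 3*(-541/5) = 12 + 1623/5 = 1683/5 ≈ 336.60)
-525/s = -525/1683/5 = -525*5/1683 = -875/561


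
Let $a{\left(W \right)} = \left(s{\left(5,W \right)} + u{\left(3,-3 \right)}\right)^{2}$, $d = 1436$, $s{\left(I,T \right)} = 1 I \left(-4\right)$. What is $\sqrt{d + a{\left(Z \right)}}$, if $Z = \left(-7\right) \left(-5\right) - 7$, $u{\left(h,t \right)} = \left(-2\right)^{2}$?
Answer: $6 \sqrt{47} \approx 41.134$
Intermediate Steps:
$u{\left(h,t \right)} = 4$
$s{\left(I,T \right)} = - 4 I$ ($s{\left(I,T \right)} = I \left(-4\right) = - 4 I$)
$Z = 28$ ($Z = 35 - 7 = 28$)
$a{\left(W \right)} = 256$ ($a{\left(W \right)} = \left(\left(-4\right) 5 + 4\right)^{2} = \left(-20 + 4\right)^{2} = \left(-16\right)^{2} = 256$)
$\sqrt{d + a{\left(Z \right)}} = \sqrt{1436 + 256} = \sqrt{1692} = 6 \sqrt{47}$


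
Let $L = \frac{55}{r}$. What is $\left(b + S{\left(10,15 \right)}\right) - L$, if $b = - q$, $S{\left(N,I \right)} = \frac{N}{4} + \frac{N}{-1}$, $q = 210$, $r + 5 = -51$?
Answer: $- \frac{12125}{56} \approx -216.52$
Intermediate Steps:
$r = -56$ ($r = -5 - 51 = -56$)
$L = - \frac{55}{56}$ ($L = \frac{55}{-56} = 55 \left(- \frac{1}{56}\right) = - \frac{55}{56} \approx -0.98214$)
$S{\left(N,I \right)} = - \frac{3 N}{4}$ ($S{\left(N,I \right)} = N \frac{1}{4} + N \left(-1\right) = \frac{N}{4} - N = - \frac{3 N}{4}$)
$b = -210$ ($b = \left(-1\right) 210 = -210$)
$\left(b + S{\left(10,15 \right)}\right) - L = \left(-210 - \frac{15}{2}\right) - - \frac{55}{56} = \left(-210 - \frac{15}{2}\right) + \frac{55}{56} = - \frac{435}{2} + \frac{55}{56} = - \frac{12125}{56}$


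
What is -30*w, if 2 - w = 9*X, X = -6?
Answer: -1680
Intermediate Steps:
w = 56 (w = 2 - 9*(-6) = 2 - 1*(-54) = 2 + 54 = 56)
-30*w = -30*56 = -1680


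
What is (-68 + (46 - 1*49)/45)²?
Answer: 1042441/225 ≈ 4633.1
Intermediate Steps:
(-68 + (46 - 1*49)/45)² = (-68 + (46 - 49)*(1/45))² = (-68 - 3*1/45)² = (-68 - 1/15)² = (-1021/15)² = 1042441/225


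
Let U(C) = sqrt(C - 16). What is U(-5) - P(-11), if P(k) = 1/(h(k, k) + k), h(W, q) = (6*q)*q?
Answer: -1/715 + I*sqrt(21) ≈ -0.0013986 + 4.5826*I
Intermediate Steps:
U(C) = sqrt(-16 + C)
h(W, q) = 6*q**2
P(k) = 1/(k + 6*k**2) (P(k) = 1/(6*k**2 + k) = 1/(k + 6*k**2))
U(-5) - P(-11) = sqrt(-16 - 5) - 1/((-11)*(1 + 6*(-11))) = sqrt(-21) - (-1)/(11*(1 - 66)) = I*sqrt(21) - (-1)/(11*(-65)) = I*sqrt(21) - (-1)*(-1)/(11*65) = I*sqrt(21) - 1*1/715 = I*sqrt(21) - 1/715 = -1/715 + I*sqrt(21)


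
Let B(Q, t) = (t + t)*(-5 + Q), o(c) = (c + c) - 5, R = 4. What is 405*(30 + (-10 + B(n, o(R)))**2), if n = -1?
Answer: 869130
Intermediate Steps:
o(c) = -5 + 2*c (o(c) = 2*c - 5 = -5 + 2*c)
B(Q, t) = 2*t*(-5 + Q) (B(Q, t) = (2*t)*(-5 + Q) = 2*t*(-5 + Q))
405*(30 + (-10 + B(n, o(R)))**2) = 405*(30 + (-10 + 2*(-5 + 2*4)*(-5 - 1))**2) = 405*(30 + (-10 + 2*(-5 + 8)*(-6))**2) = 405*(30 + (-10 + 2*3*(-6))**2) = 405*(30 + (-10 - 36)**2) = 405*(30 + (-46)**2) = 405*(30 + 2116) = 405*2146 = 869130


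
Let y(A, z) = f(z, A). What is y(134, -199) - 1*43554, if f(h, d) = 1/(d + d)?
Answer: -11672471/268 ≈ -43554.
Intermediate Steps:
f(h, d) = 1/(2*d)
y(A, z) = 1/(2*A)
y(134, -199) - 1*43554 = (½)/134 - 1*43554 = (½)*(1/134) - 43554 = 1/268 - 43554 = -11672471/268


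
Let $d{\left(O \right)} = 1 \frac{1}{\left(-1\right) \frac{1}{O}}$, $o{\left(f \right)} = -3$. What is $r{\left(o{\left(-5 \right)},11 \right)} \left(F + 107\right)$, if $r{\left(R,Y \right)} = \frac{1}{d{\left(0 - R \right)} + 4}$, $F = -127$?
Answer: $-20$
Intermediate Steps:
$d{\left(O \right)} = - O$ ($d{\left(O \right)} = 1 \left(- O\right) = - O$)
$r{\left(R,Y \right)} = \frac{1}{4 + R}$ ($r{\left(R,Y \right)} = \frac{1}{- (0 - R) + 4} = \frac{1}{- \left(-1\right) R + 4} = \frac{1}{R + 4} = \frac{1}{4 + R}$)
$r{\left(o{\left(-5 \right)},11 \right)} \left(F + 107\right) = \frac{-127 + 107}{4 - 3} = 1^{-1} \left(-20\right) = 1 \left(-20\right) = -20$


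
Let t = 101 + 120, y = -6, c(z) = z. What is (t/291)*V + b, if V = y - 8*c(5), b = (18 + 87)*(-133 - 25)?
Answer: -4837856/291 ≈ -16625.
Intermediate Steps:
t = 221
b = -16590 (b = 105*(-158) = -16590)
V = -46 (V = -6 - 8*5 = -6 - 40 = -46)
(t/291)*V + b = (221/291)*(-46) - 16590 = -10166/291 - 16590 = -4837856/291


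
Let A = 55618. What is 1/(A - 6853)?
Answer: 1/48765 ≈ 2.0507e-5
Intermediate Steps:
1/(A - 6853) = 1/(55618 - 6853) = 1/48765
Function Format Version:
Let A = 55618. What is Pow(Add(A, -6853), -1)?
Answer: Rational(1, 48765) ≈ 2.0507e-5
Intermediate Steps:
Pow(Add(A, -6853), -1) = Pow(Add(55618, -6853), -1) = Pow(48765, -1) = Rational(1, 48765)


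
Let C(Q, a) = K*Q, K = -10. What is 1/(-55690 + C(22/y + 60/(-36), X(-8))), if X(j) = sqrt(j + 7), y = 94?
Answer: -141/7850270 ≈ -1.7961e-5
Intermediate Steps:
X(j) = sqrt(7 + j)
C(Q, a) = -10*Q
1/(-55690 + C(22/y + 60/(-36), X(-8))) = 1/(-55690 - 10*(22/94 + 60/(-36))) = 1/(-55690 - 10*(22*(1/94) + 60*(-1/36))) = 1/(-55690 - 10*(11/47 - 5/3)) = 1/(-55690 - 10*(-202/141)) = 1/(-55690 + 2020/141) = 1/(-7850270/141) = -141/7850270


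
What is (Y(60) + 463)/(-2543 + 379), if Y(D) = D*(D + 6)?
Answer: -4423/2164 ≈ -2.0439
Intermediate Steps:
Y(D) = D*(6 + D)
(Y(60) + 463)/(-2543 + 379) = (60*(6 + 60) + 463)/(-2543 + 379) = (60*66 + 463)/(-2164) = (3960 + 463)*(-1/2164) = 4423*(-1/2164) = -4423/2164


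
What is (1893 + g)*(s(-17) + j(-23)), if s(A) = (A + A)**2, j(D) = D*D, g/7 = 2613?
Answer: 34010040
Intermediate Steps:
g = 18291 (g = 7*2613 = 18291)
j(D) = D**2
s(A) = 4*A**2 (s(A) = (2*A)**2 = 4*A**2)
(1893 + g)*(s(-17) + j(-23)) = (1893 + 18291)*(4*(-17)**2 + (-23)**2) = 20184*(4*289 + 529) = 20184*(1156 + 529) = 20184*1685 = 34010040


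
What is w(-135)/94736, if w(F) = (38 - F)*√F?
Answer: 519*I*√15/94736 ≈ 0.021218*I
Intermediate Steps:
w(F) = √F*(38 - F)
w(-135)/94736 = (√(-135)*(38 - 1*(-135)))/94736 = ((3*I*√15)*(38 + 135))*(1/94736) = ((3*I*√15)*173)*(1/94736) = (519*I*√15)*(1/94736) = 519*I*√15/94736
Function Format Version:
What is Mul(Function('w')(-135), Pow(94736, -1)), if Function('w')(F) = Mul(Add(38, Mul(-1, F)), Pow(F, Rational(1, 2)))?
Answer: Mul(Rational(519, 94736), I, Pow(15, Rational(1, 2))) ≈ Mul(0.021218, I)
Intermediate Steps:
Function('w')(F) = Mul(Pow(F, Rational(1, 2)), Add(38, Mul(-1, F)))
Mul(Function('w')(-135), Pow(94736, -1)) = Mul(Mul(Pow(-135, Rational(1, 2)), Add(38, Mul(-1, -135))), Pow(94736, -1)) = Mul(Mul(Mul(3, I, Pow(15, Rational(1, 2))), Add(38, 135)), Rational(1, 94736)) = Mul(Mul(Mul(3, I, Pow(15, Rational(1, 2))), 173), Rational(1, 94736)) = Mul(Mul(519, I, Pow(15, Rational(1, 2))), Rational(1, 94736)) = Mul(Rational(519, 94736), I, Pow(15, Rational(1, 2)))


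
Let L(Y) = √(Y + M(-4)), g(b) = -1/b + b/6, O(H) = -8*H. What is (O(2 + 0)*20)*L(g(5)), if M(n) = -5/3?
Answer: -32*I*√930/3 ≈ -325.29*I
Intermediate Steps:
M(n) = -5/3 (M(n) = -5*⅓ = -5/3)
g(b) = -1/b + b/6 (g(b) = -1/b + b*(⅙) = -1/b + b/6)
L(Y) = √(-5/3 + Y) (L(Y) = √(Y - 5/3) = √(-5/3 + Y))
(O(2 + 0)*20)*L(g(5)) = (-8*(2 + 0)*20)*(√(-15 + 9*(-1/5 + (⅙)*5))/3) = (-8*2*20)*(√(-15 + 9*(-1*⅕ + ⅚))/3) = (-16*20)*(√(-15 + 9*(-⅕ + ⅚))/3) = -320*√(-15 + 9*(19/30))/3 = -320*√(-15 + 57/10)/3 = -320*√(-93/10)/3 = -320*I*√930/10/3 = -32*I*√930/3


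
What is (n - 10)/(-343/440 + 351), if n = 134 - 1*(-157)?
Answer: 123640/154097 ≈ 0.80235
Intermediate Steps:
n = 291 (n = 134 + 157 = 291)
(n - 10)/(-343/440 + 351) = (291 - 10)/(-343/440 + 351) = 281/(-343*1/440 + 351) = 281/(-343/440 + 351) = 281/(154097/440) = 281*(440/154097) = 123640/154097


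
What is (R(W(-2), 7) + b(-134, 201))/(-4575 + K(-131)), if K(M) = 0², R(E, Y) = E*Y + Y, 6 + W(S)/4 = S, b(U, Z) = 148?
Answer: 23/1525 ≈ 0.015082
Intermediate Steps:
W(S) = -24 + 4*S
R(E, Y) = Y + E*Y
K(M) = 0
(R(W(-2), 7) + b(-134, 201))/(-4575 + K(-131)) = (7*(1 + (-24 + 4*(-2))) + 148)/(-4575 + 0) = (7*(1 + (-24 - 8)) + 148)/(-4575) = (7*(1 - 32) + 148)*(-1/4575) = (7*(-31) + 148)*(-1/4575) = (-217 + 148)*(-1/4575) = -69*(-1/4575) = 23/1525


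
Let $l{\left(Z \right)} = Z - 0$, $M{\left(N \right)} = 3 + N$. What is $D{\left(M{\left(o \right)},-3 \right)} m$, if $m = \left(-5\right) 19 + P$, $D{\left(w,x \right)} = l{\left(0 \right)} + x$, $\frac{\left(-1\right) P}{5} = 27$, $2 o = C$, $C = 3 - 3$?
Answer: $690$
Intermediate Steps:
$C = 0$ ($C = 3 - 3 = 0$)
$o = 0$ ($o = \frac{1}{2} \cdot 0 = 0$)
$P = -135$ ($P = \left(-5\right) 27 = -135$)
$l{\left(Z \right)} = Z$ ($l{\left(Z \right)} = Z + 0 = Z$)
$D{\left(w,x \right)} = x$ ($D{\left(w,x \right)} = 0 + x = x$)
$m = -230$ ($m = \left(-5\right) 19 - 135 = -95 - 135 = -230$)
$D{\left(M{\left(o \right)},-3 \right)} m = \left(-3\right) \left(-230\right) = 690$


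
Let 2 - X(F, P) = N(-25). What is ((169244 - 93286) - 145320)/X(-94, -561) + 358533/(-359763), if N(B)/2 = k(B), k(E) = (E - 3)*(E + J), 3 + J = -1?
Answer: 4062056780/97255931 ≈ 41.767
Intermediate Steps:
J = -4 (J = -3 - 1 = -4)
k(E) = (-4 + E)*(-3 + E) (k(E) = (E - 3)*(E - 4) = (-3 + E)*(-4 + E) = (-4 + E)*(-3 + E))
N(B) = 24 - 14*B + 2*B² (N(B) = 2*(12 + B² - 7*B) = 24 - 14*B + 2*B²)
X(F, P) = -1622 (X(F, P) = 2 - (24 - 14*(-25) + 2*(-25)²) = 2 - (24 + 350 + 2*625) = 2 - (24 + 350 + 1250) = 2 - 1*1624 = 2 - 1624 = -1622)
((169244 - 93286) - 145320)/X(-94, -561) + 358533/(-359763) = ((169244 - 93286) - 145320)/(-1622) + 358533/(-359763) = (75958 - 145320)*(-1/1622) + 358533*(-1/359763) = -69362*(-1/1622) - 119511/119921 = 34681/811 - 119511/119921 = 4062056780/97255931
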